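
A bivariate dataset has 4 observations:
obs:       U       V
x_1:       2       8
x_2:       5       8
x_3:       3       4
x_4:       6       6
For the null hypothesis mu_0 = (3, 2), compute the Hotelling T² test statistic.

Step 1 — sample mean vector:
  mean(U) = (2 + 5 + 3 + 6) / 4 = 16/4 = 4
  mean(V) = (8 + 8 + 4 + 6) / 4 = 26/4 = 6.5
  x̄ = (4, 6.5),  deviation x̄ - mu_0 = (4, 6.5) - (3, 2) = (1, 4.5).

Step 2 — sample covariance matrix, S[i,j] = (1/(n-1)) · Σ_k (x_{k,i} - mean_i) · (x_{k,j} - mean_j), divisor n-1 = 3:
  S[U,U] = ((-2)·(-2) + (1)·(1) + (-1)·(-1) + (2)·(2)) / 3 = 10/3 = 3.3333
  S[U,V] = ((-2)·(1.5) + (1)·(1.5) + (-1)·(-2.5) + (2)·(-0.5)) / 3 = 0/3 = 0
  S[V,V] = ((1.5)·(1.5) + (1.5)·(1.5) + (-2.5)·(-2.5) + (-0.5)·(-0.5)) / 3 = 11/3 = 3.6667
  S = [[3.3333, 0],
 [0, 3.6667]].

Step 3 — invert S. det(S) = 3.3333·3.6667 - (0)² = 12.2222.
  S^{-1} = (1/det) · [[d, -b], [-b, a]] = [[0.3, 0],
 [0, 0.2727]].

Step 4 — quadratic form (x̄ - mu_0)^T · S^{-1} · (x̄ - mu_0):
  S^{-1} · (x̄ - mu_0) = (0.3, 1.2273),
  (x̄ - mu_0)^T · [...] = (1)·(0.3) + (4.5)·(1.2273) = 5.8227.

Step 5 — scale by n: T² = 4 · 5.8227 = 23.2909.

T² ≈ 23.2909


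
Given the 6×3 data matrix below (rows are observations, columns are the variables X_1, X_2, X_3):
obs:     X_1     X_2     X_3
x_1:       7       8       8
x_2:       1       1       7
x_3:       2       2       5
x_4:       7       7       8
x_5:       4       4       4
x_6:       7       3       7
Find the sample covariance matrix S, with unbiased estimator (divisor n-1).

Step 1 — column means:
  mean(X_1) = (7 + 1 + 2 + 7 + 4 + 7) / 6 = 28/6 = 4.6667
  mean(X_2) = (8 + 1 + 2 + 7 + 4 + 3) / 6 = 25/6 = 4.1667
  mean(X_3) = (8 + 7 + 5 + 8 + 4 + 7) / 6 = 39/6 = 6.5

Step 2 — sample covariance S[i,j] = (1/(n-1)) · Σ_k (x_{k,i} - mean_i) · (x_{k,j} - mean_j), with n-1 = 5.
  S[X_1,X_1] = ((2.3333)·(2.3333) + (-3.6667)·(-3.6667) + (-2.6667)·(-2.6667) + (2.3333)·(2.3333) + (-0.6667)·(-0.6667) + (2.3333)·(2.3333)) / 5 = 37.3333/5 = 7.4667
  S[X_1,X_2] = ((2.3333)·(3.8333) + (-3.6667)·(-3.1667) + (-2.6667)·(-2.1667) + (2.3333)·(2.8333) + (-0.6667)·(-0.1667) + (2.3333)·(-1.1667)) / 5 = 30.3333/5 = 6.0667
  S[X_1,X_3] = ((2.3333)·(1.5) + (-3.6667)·(0.5) + (-2.6667)·(-1.5) + (2.3333)·(1.5) + (-0.6667)·(-2.5) + (2.3333)·(0.5)) / 5 = 12/5 = 2.4
  S[X_2,X_2] = ((3.8333)·(3.8333) + (-3.1667)·(-3.1667) + (-2.1667)·(-2.1667) + (2.8333)·(2.8333) + (-0.1667)·(-0.1667) + (-1.1667)·(-1.1667)) / 5 = 38.8333/5 = 7.7667
  S[X_2,X_3] = ((3.8333)·(1.5) + (-3.1667)·(0.5) + (-2.1667)·(-1.5) + (2.8333)·(1.5) + (-0.1667)·(-2.5) + (-1.1667)·(0.5)) / 5 = 11.5/5 = 2.3
  S[X_3,X_3] = ((1.5)·(1.5) + (0.5)·(0.5) + (-1.5)·(-1.5) + (1.5)·(1.5) + (-2.5)·(-2.5) + (0.5)·(0.5)) / 5 = 13.5/5 = 2.7

S is symmetric (S[j,i] = S[i,j]). Assembling:

S = [[7.4667, 6.0667, 2.4],
 [6.0667, 7.7667, 2.3],
 [2.4, 2.3, 2.7]]


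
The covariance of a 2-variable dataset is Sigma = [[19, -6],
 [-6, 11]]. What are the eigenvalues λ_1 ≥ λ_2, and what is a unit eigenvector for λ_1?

Step 1 — characteristic polynomial of 2×2 Sigma:
  det(Sigma - λI) = λ² - trace · λ + det = 0.
  trace = 19 + 11 = 30, det = 19·11 - (-6)² = 173.
Step 2 — discriminant:
  Δ = trace² - 4·det = 900 - 692 = 208.
Step 3 — eigenvalues:
  λ = (trace ± √Δ)/2 = (30 ± 14.4222)/2,
  λ_1 = 22.2111,  λ_2 = 7.7889.

Step 4 — unit eigenvector for λ_1: solve (Sigma - λ_1 I)v = 0. First row:
  (19 - 22.2111)·v_x + (-6)·v_y = 0, i.e. (-3.2111)·v_x + (-6)·v_y = 0,
  so v ∝ (b, λ_1 - a) = (-6, 3.2111); multiply by -1 so the first entry is positive: u = (6, -3.2111).
  ||u|| = √((6)² + (-3.2111)²) = √(46.3112) ≈ 6.8052,
  v_1 = u/||u|| ≈ (0.8817, -0.4719) (||v_1|| = 1).

λ_1 = 22.2111,  λ_2 = 7.7889;  v_1 ≈ (0.8817, -0.4719)


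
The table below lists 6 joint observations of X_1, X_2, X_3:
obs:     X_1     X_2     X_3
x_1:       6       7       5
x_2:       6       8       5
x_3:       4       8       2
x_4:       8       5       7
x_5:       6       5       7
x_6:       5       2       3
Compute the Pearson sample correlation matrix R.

Step 1 — column means:
  mean(X_1) = (6 + 6 + 4 + 8 + 6 + 5) / 6 = 35/6 = 5.8333
  mean(X_2) = (7 + 8 + 8 + 5 + 5 + 2) / 6 = 35/6 = 5.8333
  mean(X_3) = (5 + 5 + 2 + 7 + 7 + 3) / 6 = 29/6 = 4.8333

Step 2 — sample variances and covariances s[i,j] = (1/(n-1)) · Σ_k (x_{k,i} - mean_i) · (x_{k,j} - mean_j), with n-1 = 5:
  s[X_1,X_1] = ((0.1667)·(0.1667) + (0.1667)·(0.1667) + (-1.8333)·(-1.8333) + (2.1667)·(2.1667) + (0.1667)·(0.1667) + (-0.8333)·(-0.8333)) / 5 = 8.8333/5 = 1.7667
  s[X_1,X_2] = ((0.1667)·(1.1667) + (0.1667)·(2.1667) + (-1.8333)·(2.1667) + (2.1667)·(-0.8333) + (0.1667)·(-0.8333) + (-0.8333)·(-3.8333)) / 5 = -2.1667/5 = -0.4333
  s[X_1,X_3] = ((0.1667)·(0.1667) + (0.1667)·(0.1667) + (-1.8333)·(-2.8333) + (2.1667)·(2.1667) + (0.1667)·(2.1667) + (-0.8333)·(-1.8333)) / 5 = 11.8333/5 = 2.3667
  s[X_2,X_2] = ((1.1667)·(1.1667) + (2.1667)·(2.1667) + (2.1667)·(2.1667) + (-0.8333)·(-0.8333) + (-0.8333)·(-0.8333) + (-3.8333)·(-3.8333)) / 5 = 26.8333/5 = 5.3667
  s[X_2,X_3] = ((1.1667)·(0.1667) + (2.1667)·(0.1667) + (2.1667)·(-2.8333) + (-0.8333)·(2.1667) + (-0.8333)·(2.1667) + (-3.8333)·(-1.8333)) / 5 = -2.1667/5 = -0.4333
  s[X_3,X_3] = ((0.1667)·(0.1667) + (0.1667)·(0.1667) + (-2.8333)·(-2.8333) + (2.1667)·(2.1667) + (2.1667)·(2.1667) + (-1.8333)·(-1.8333)) / 5 = 20.8333/5 = 4.1667
  Sample standard deviations s_i = √(s[i,i]):
  s(X_1) = √(1.7667) = 1.3292
  s(X_2) = √(5.3667) = 2.3166
  s(X_3) = √(4.1667) = 2.0412

Step 3 — r_{ij} = s_{ij} / (s_i · s_j):
  r[X_1,X_1] = 1 (diagonal).
  r[X_1,X_2] = -0.4333 / (1.3292 · 2.3166) = -0.4333 / 3.0791 = -0.1407
  r[X_1,X_3] = 2.3667 / (1.3292 · 2.0412) = 2.3667 / 2.7131 = 0.8723
  r[X_2,X_2] = 1 (diagonal).
  r[X_2,X_3] = -0.4333 / (2.3166 · 2.0412) = -0.4333 / 4.7288 = -0.0916
  r[X_3,X_3] = 1 (diagonal).

R is symmetric with unit diagonal. Assembling:

R = [[1, -0.1407, 0.8723],
 [-0.1407, 1, -0.0916],
 [0.8723, -0.0916, 1]]


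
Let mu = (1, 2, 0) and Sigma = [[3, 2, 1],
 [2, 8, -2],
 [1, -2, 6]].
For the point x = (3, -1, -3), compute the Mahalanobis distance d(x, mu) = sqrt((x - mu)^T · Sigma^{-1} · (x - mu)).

Step 1 — centre the observation: (x - mu) = (2, -3, -3).

Step 2 — invert Sigma (cofactor / det for 3×3, or solve directly):
  Sigma^{-1} = [[0.4783, -0.1522, -0.1304],
 [-0.1522, 0.1848, 0.087],
 [-0.1304, 0.087, 0.2174]].

Step 3 — form the quadratic (x - mu)^T · Sigma^{-1} · (x - mu):
  Sigma^{-1} · (x - mu) = (1.8043, -1.1196, -1.1739).
  (x - mu)^T · [Sigma^{-1} · (x - mu)] = (2)·(1.8043) + (-3)·(-1.1196) + (-3)·(-1.1739) = 10.4891.

Step 4 — take square root: d = √(10.4891) ≈ 3.2387.

d(x, mu) = √(10.4891) ≈ 3.2387


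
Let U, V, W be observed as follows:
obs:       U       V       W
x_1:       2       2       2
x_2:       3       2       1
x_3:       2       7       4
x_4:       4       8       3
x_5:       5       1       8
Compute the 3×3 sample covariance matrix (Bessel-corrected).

Step 1 — column means:
  mean(U) = (2 + 3 + 2 + 4 + 5) / 5 = 16/5 = 3.2
  mean(V) = (2 + 2 + 7 + 8 + 1) / 5 = 20/5 = 4
  mean(W) = (2 + 1 + 4 + 3 + 8) / 5 = 18/5 = 3.6

Step 2 — sample covariance S[i,j] = (1/(n-1)) · Σ_k (x_{k,i} - mean_i) · (x_{k,j} - mean_j), with n-1 = 4.
  S[U,U] = ((-1.2)·(-1.2) + (-0.2)·(-0.2) + (-1.2)·(-1.2) + (0.8)·(0.8) + (1.8)·(1.8)) / 4 = 6.8/4 = 1.7
  S[U,V] = ((-1.2)·(-2) + (-0.2)·(-2) + (-1.2)·(3) + (0.8)·(4) + (1.8)·(-3)) / 4 = -3/4 = -0.75
  S[U,W] = ((-1.2)·(-1.6) + (-0.2)·(-2.6) + (-1.2)·(0.4) + (0.8)·(-0.6) + (1.8)·(4.4)) / 4 = 9.4/4 = 2.35
  S[V,V] = ((-2)·(-2) + (-2)·(-2) + (3)·(3) + (4)·(4) + (-3)·(-3)) / 4 = 42/4 = 10.5
  S[V,W] = ((-2)·(-1.6) + (-2)·(-2.6) + (3)·(0.4) + (4)·(-0.6) + (-3)·(4.4)) / 4 = -6/4 = -1.5
  S[W,W] = ((-1.6)·(-1.6) + (-2.6)·(-2.6) + (0.4)·(0.4) + (-0.6)·(-0.6) + (4.4)·(4.4)) / 4 = 29.2/4 = 7.3

S is symmetric (S[j,i] = S[i,j]). Assembling:

S = [[1.7, -0.75, 2.35],
 [-0.75, 10.5, -1.5],
 [2.35, -1.5, 7.3]]


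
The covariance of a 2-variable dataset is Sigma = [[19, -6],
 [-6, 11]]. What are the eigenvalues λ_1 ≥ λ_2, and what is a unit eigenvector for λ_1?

Step 1 — characteristic polynomial of 2×2 Sigma:
  det(Sigma - λI) = λ² - trace · λ + det = 0.
  trace = 19 + 11 = 30, det = 19·11 - (-6)² = 173.
Step 2 — discriminant:
  Δ = trace² - 4·det = 900 - 692 = 208.
Step 3 — eigenvalues:
  λ = (trace ± √Δ)/2 = (30 ± 14.4222)/2,
  λ_1 = 22.2111,  λ_2 = 7.7889.

Step 4 — unit eigenvector for λ_1: solve (Sigma - λ_1 I)v = 0. First row:
  (19 - 22.2111)·v_x + (-6)·v_y = 0, i.e. (-3.2111)·v_x + (-6)·v_y = 0,
  so v ∝ (b, λ_1 - a) = (-6, 3.2111); multiply by -1 so the first entry is positive: u = (6, -3.2111).
  ||u|| = √((6)² + (-3.2111)²) = √(46.3112) ≈ 6.8052,
  v_1 = u/||u|| ≈ (0.8817, -0.4719) (||v_1|| = 1).

λ_1 = 22.2111,  λ_2 = 7.7889;  v_1 ≈ (0.8817, -0.4719)


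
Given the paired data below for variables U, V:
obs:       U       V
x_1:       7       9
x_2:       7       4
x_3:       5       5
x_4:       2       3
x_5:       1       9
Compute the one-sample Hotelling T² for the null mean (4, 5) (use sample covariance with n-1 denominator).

Step 1 — sample mean vector:
  mean(U) = (7 + 7 + 5 + 2 + 1) / 5 = 22/5 = 4.4
  mean(V) = (9 + 4 + 5 + 3 + 9) / 5 = 30/5 = 6
  x̄ = (4.4, 6),  deviation x̄ - mu_0 = (4.4, 6) - (4, 5) = (0.4, 1).

Step 2 — sample covariance matrix, S[i,j] = (1/(n-1)) · Σ_k (x_{k,i} - mean_i) · (x_{k,j} - mean_j), divisor n-1 = 4:
  S[U,U] = ((2.6)·(2.6) + (2.6)·(2.6) + (0.6)·(0.6) + (-2.4)·(-2.4) + (-3.4)·(-3.4)) / 4 = 31.2/4 = 7.8
  S[U,V] = ((2.6)·(3) + (2.6)·(-2) + (0.6)·(-1) + (-2.4)·(-3) + (-3.4)·(3)) / 4 = -1/4 = -0.25
  S[V,V] = ((3)·(3) + (-2)·(-2) + (-1)·(-1) + (-3)·(-3) + (3)·(3)) / 4 = 32/4 = 8
  S = [[7.8, -0.25],
 [-0.25, 8]].

Step 3 — invert S. det(S) = 7.8·8 - (-0.25)² = 62.3375.
  S^{-1} = (1/det) · [[d, -b], [-b, a]] = [[0.1283, 0.004],
 [0.004, 0.1251]].

Step 4 — quadratic form (x̄ - mu_0)^T · S^{-1} · (x̄ - mu_0):
  S^{-1} · (x̄ - mu_0) = (0.0553, 0.1267),
  (x̄ - mu_0)^T · [...] = (0.4)·(0.0553) + (1)·(0.1267) = 0.1489.

Step 5 — scale by n: T² = 5 · 0.1489 = 0.7443.

T² ≈ 0.7443


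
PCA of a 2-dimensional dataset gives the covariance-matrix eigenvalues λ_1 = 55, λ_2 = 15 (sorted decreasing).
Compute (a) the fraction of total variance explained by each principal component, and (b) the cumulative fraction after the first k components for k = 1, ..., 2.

Step 1 — total variance = trace(Sigma) = Σ λ_i = 55 + 15 = 70.

Step 2 — fraction explained by component i = λ_i / Σ λ:
  PC1: 55/70 = 0.7857
  PC2: 15/70 = 0.2143

Step 3 — cumulative fraction after k components = (λ_1 + ... + λ_k) / Σ λ:
  k = 1: 55/70 = 0.7857
  k = 2: (55 + 15)/70 = 70/70 = 1

Summary (fraction, with percent):

explained: PC1 0.7857 (78.57%), PC2 0.2143 (21.43%);  cumulative: 0.7857, 1


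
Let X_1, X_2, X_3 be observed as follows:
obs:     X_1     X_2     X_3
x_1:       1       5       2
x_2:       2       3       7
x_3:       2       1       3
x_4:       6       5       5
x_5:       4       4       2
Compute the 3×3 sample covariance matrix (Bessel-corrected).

Step 1 — column means:
  mean(X_1) = (1 + 2 + 2 + 6 + 4) / 5 = 15/5 = 3
  mean(X_2) = (5 + 3 + 1 + 5 + 4) / 5 = 18/5 = 3.6
  mean(X_3) = (2 + 7 + 3 + 5 + 2) / 5 = 19/5 = 3.8

Step 2 — sample covariance S[i,j] = (1/(n-1)) · Σ_k (x_{k,i} - mean_i) · (x_{k,j} - mean_j), with n-1 = 4.
  S[X_1,X_1] = ((-2)·(-2) + (-1)·(-1) + (-1)·(-1) + (3)·(3) + (1)·(1)) / 4 = 16/4 = 4
  S[X_1,X_2] = ((-2)·(1.4) + (-1)·(-0.6) + (-1)·(-2.6) + (3)·(1.4) + (1)·(0.4)) / 4 = 5/4 = 1.25
  S[X_1,X_3] = ((-2)·(-1.8) + (-1)·(3.2) + (-1)·(-0.8) + (3)·(1.2) + (1)·(-1.8)) / 4 = 3/4 = 0.75
  S[X_2,X_2] = ((1.4)·(1.4) + (-0.6)·(-0.6) + (-2.6)·(-2.6) + (1.4)·(1.4) + (0.4)·(0.4)) / 4 = 11.2/4 = 2.8
  S[X_2,X_3] = ((1.4)·(-1.8) + (-0.6)·(3.2) + (-2.6)·(-0.8) + (1.4)·(1.2) + (0.4)·(-1.8)) / 4 = -1.4/4 = -0.35
  S[X_3,X_3] = ((-1.8)·(-1.8) + (3.2)·(3.2) + (-0.8)·(-0.8) + (1.2)·(1.2) + (-1.8)·(-1.8)) / 4 = 18.8/4 = 4.7

S is symmetric (S[j,i] = S[i,j]). Assembling:

S = [[4, 1.25, 0.75],
 [1.25, 2.8, -0.35],
 [0.75, -0.35, 4.7]]


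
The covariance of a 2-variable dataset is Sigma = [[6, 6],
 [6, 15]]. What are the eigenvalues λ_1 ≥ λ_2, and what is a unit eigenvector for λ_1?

Step 1 — characteristic polynomial of 2×2 Sigma:
  det(Sigma - λI) = λ² - trace · λ + det = 0.
  trace = 6 + 15 = 21, det = 6·15 - (6)² = 54.
Step 2 — discriminant:
  Δ = trace² - 4·det = 441 - 216 = 225.
Step 3 — eigenvalues:
  λ = (trace ± √Δ)/2 = (21 ± 15)/2,
  λ_1 = 18,  λ_2 = 3.

Step 4 — unit eigenvector for λ_1: solve (Sigma - λ_1 I)v = 0. First row:
  (6 - 18)·v_x + (6)·v_y = 0, i.e. (-12)·v_x + (6)·v_y = 0,
  so v ∝ (b, λ_1 - a) = (6, 12) = u.
  ||u|| = √((6)² + (12)²) = √(180) ≈ 13.4164,
  v_1 = u/||u|| ≈ (0.4472, 0.8944) (||v_1|| = 1).

λ_1 = 18,  λ_2 = 3;  v_1 ≈ (0.4472, 0.8944)


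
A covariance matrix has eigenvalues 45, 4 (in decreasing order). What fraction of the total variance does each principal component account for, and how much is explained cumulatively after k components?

Step 1 — total variance = trace(Sigma) = Σ λ_i = 45 + 4 = 49.

Step 2 — fraction explained by component i = λ_i / Σ λ:
  PC1: 45/49 = 0.9184
  PC2: 4/49 = 0.0816

Step 3 — cumulative fraction after k components = (λ_1 + ... + λ_k) / Σ λ:
  k = 1: 45/49 = 0.9184
  k = 2: (45 + 4)/49 = 49/49 = 1

Summary (fraction, with percent):

explained: PC1 0.9184 (91.84%), PC2 0.0816 (8.16%);  cumulative: 0.9184, 1


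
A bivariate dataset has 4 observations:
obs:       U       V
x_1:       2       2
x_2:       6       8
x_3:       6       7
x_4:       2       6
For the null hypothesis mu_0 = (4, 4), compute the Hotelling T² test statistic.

Step 1 — sample mean vector:
  mean(U) = (2 + 6 + 6 + 2) / 4 = 16/4 = 4
  mean(V) = (2 + 8 + 7 + 6) / 4 = 23/4 = 5.75
  x̄ = (4, 5.75),  deviation x̄ - mu_0 = (4, 5.75) - (4, 4) = (0, 1.75).

Step 2 — sample covariance matrix, S[i,j] = (1/(n-1)) · Σ_k (x_{k,i} - mean_i) · (x_{k,j} - mean_j), divisor n-1 = 3:
  S[U,U] = ((-2)·(-2) + (2)·(2) + (2)·(2) + (-2)·(-2)) / 3 = 16/3 = 5.3333
  S[U,V] = ((-2)·(-3.75) + (2)·(2.25) + (2)·(1.25) + (-2)·(0.25)) / 3 = 14/3 = 4.6667
  S[V,V] = ((-3.75)·(-3.75) + (2.25)·(2.25) + (1.25)·(1.25) + (0.25)·(0.25)) / 3 = 20.75/3 = 6.9167
  S = [[5.3333, 4.6667],
 [4.6667, 6.9167]].

Step 3 — invert S. det(S) = 5.3333·6.9167 - (4.6667)² = 15.1111.
  S^{-1} = (1/det) · [[d, -b], [-b, a]] = [[0.4577, -0.3088],
 [-0.3088, 0.3529]].

Step 4 — quadratic form (x̄ - mu_0)^T · S^{-1} · (x̄ - mu_0):
  S^{-1} · (x̄ - mu_0) = (-0.5404, 0.6176),
  (x̄ - mu_0)^T · [...] = (0)·(-0.5404) + (1.75)·(0.6176) = 1.0809.

Step 5 — scale by n: T² = 4 · 1.0809 = 4.3235.

T² ≈ 4.3235


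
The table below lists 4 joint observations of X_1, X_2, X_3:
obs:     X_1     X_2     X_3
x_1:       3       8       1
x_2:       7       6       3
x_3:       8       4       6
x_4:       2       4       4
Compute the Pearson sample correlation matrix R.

Step 1 — column means:
  mean(X_1) = (3 + 7 + 8 + 2) / 4 = 20/4 = 5
  mean(X_2) = (8 + 6 + 4 + 4) / 4 = 22/4 = 5.5
  mean(X_3) = (1 + 3 + 6 + 4) / 4 = 14/4 = 3.5

Step 2 — sample variances and covariances s[i,j] = (1/(n-1)) · Σ_k (x_{k,i} - mean_i) · (x_{k,j} - mean_j), with n-1 = 3:
  s[X_1,X_1] = ((-2)·(-2) + (2)·(2) + (3)·(3) + (-3)·(-3)) / 3 = 26/3 = 8.6667
  s[X_1,X_2] = ((-2)·(2.5) + (2)·(0.5) + (3)·(-1.5) + (-3)·(-1.5)) / 3 = -4/3 = -1.3333
  s[X_1,X_3] = ((-2)·(-2.5) + (2)·(-0.5) + (3)·(2.5) + (-3)·(0.5)) / 3 = 10/3 = 3.3333
  s[X_2,X_2] = ((2.5)·(2.5) + (0.5)·(0.5) + (-1.5)·(-1.5) + (-1.5)·(-1.5)) / 3 = 11/3 = 3.6667
  s[X_2,X_3] = ((2.5)·(-2.5) + (0.5)·(-0.5) + (-1.5)·(2.5) + (-1.5)·(0.5)) / 3 = -11/3 = -3.6667
  s[X_3,X_3] = ((-2.5)·(-2.5) + (-0.5)·(-0.5) + (2.5)·(2.5) + (0.5)·(0.5)) / 3 = 13/3 = 4.3333
  Sample standard deviations s_i = √(s[i,i]):
  s(X_1) = √(8.6667) = 2.9439
  s(X_2) = √(3.6667) = 1.9149
  s(X_3) = √(4.3333) = 2.0817

Step 3 — r_{ij} = s_{ij} / (s_i · s_j):
  r[X_1,X_1] = 1 (diagonal).
  r[X_1,X_2] = -1.3333 / (2.9439 · 1.9149) = -1.3333 / 5.6372 = -0.2365
  r[X_1,X_3] = 3.3333 / (2.9439 · 2.0817) = 3.3333 / 6.1283 = 0.5439
  r[X_2,X_2] = 1 (diagonal).
  r[X_2,X_3] = -3.6667 / (1.9149 · 2.0817) = -3.6667 / 3.9861 = -0.9199
  r[X_3,X_3] = 1 (diagonal).

R is symmetric with unit diagonal. Assembling:

R = [[1, -0.2365, 0.5439],
 [-0.2365, 1, -0.9199],
 [0.5439, -0.9199, 1]]


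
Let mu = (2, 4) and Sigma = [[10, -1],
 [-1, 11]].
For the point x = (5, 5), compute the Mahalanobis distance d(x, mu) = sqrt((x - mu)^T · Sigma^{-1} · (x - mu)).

Step 1 — centre the observation: (x - mu) = (3, 1).

Step 2 — invert Sigma. det(Sigma) = 10·11 - (-1)² = 109.
  Sigma^{-1} = (1/det) · [[d, -b], [-b, a]] = [[0.1009, 0.0092],
 [0.0092, 0.0917]].

Step 3 — form the quadratic (x - mu)^T · Sigma^{-1} · (x - mu):
  Sigma^{-1} · (x - mu) = (0.3119, 0.1193).
  (x - mu)^T · [Sigma^{-1} · (x - mu)] = (3)·(0.3119) + (1)·(0.1193) = 1.055.

Step 4 — take square root: d = √(1.055) ≈ 1.0272.

d(x, mu) = √(1.055) ≈ 1.0272


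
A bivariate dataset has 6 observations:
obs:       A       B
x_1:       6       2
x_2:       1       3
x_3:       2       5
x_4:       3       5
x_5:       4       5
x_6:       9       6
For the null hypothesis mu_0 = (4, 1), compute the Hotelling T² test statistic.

Step 1 — sample mean vector:
  mean(A) = (6 + 1 + 2 + 3 + 4 + 9) / 6 = 25/6 = 4.1667
  mean(B) = (2 + 3 + 5 + 5 + 5 + 6) / 6 = 26/6 = 4.3333
  x̄ = (4.1667, 4.3333),  deviation x̄ - mu_0 = (4.1667, 4.3333) - (4, 1) = (0.1667, 3.3333).

Step 2 — sample covariance matrix, S[i,j] = (1/(n-1)) · Σ_k (x_{k,i} - mean_i) · (x_{k,j} - mean_j), divisor n-1 = 5:
  S[A,A] = ((1.8333)·(1.8333) + (-3.1667)·(-3.1667) + (-2.1667)·(-2.1667) + (-1.1667)·(-1.1667) + (-0.1667)·(-0.1667) + (4.8333)·(4.8333)) / 5 = 42.8333/5 = 8.5667
  S[A,B] = ((1.8333)·(-2.3333) + (-3.1667)·(-1.3333) + (-2.1667)·(0.6667) + (-1.1667)·(0.6667) + (-0.1667)·(0.6667) + (4.8333)·(1.6667)) / 5 = 5.6667/5 = 1.1333
  S[B,B] = ((-2.3333)·(-2.3333) + (-1.3333)·(-1.3333) + (0.6667)·(0.6667) + (0.6667)·(0.6667) + (0.6667)·(0.6667) + (1.6667)·(1.6667)) / 5 = 11.3333/5 = 2.2667
  S = [[8.5667, 1.1333],
 [1.1333, 2.2667]].

Step 3 — invert S. det(S) = 8.5667·2.2667 - (1.1333)² = 18.1333.
  S^{-1} = (1/det) · [[d, -b], [-b, a]] = [[0.125, -0.0625],
 [-0.0625, 0.4724]].

Step 4 — quadratic form (x̄ - mu_0)^T · S^{-1} · (x̄ - mu_0):
  S^{-1} · (x̄ - mu_0) = (-0.1875, 1.5643),
  (x̄ - mu_0)^T · [...] = (0.1667)·(-0.1875) + (3.3333)·(1.5643) = 5.1832.

Step 5 — scale by n: T² = 6 · 5.1832 = 31.0993.

T² ≈ 31.0993


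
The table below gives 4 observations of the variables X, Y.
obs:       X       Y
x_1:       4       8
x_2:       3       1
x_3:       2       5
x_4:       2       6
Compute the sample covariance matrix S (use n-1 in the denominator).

Step 1 — column means:
  mean(X) = (4 + 3 + 2 + 2) / 4 = 11/4 = 2.75
  mean(Y) = (8 + 1 + 5 + 6) / 4 = 20/4 = 5

Step 2 — sample covariance S[i,j] = (1/(n-1)) · Σ_k (x_{k,i} - mean_i) · (x_{k,j} - mean_j), with n-1 = 3.
  S[X,X] = ((1.25)·(1.25) + (0.25)·(0.25) + (-0.75)·(-0.75) + (-0.75)·(-0.75)) / 3 = 2.75/3 = 0.9167
  S[X,Y] = ((1.25)·(3) + (0.25)·(-4) + (-0.75)·(0) + (-0.75)·(1)) / 3 = 2/3 = 0.6667
  S[Y,Y] = ((3)·(3) + (-4)·(-4) + (0)·(0) + (1)·(1)) / 3 = 26/3 = 8.6667

S is symmetric (S[j,i] = S[i,j]). Assembling:

S = [[0.9167, 0.6667],
 [0.6667, 8.6667]]


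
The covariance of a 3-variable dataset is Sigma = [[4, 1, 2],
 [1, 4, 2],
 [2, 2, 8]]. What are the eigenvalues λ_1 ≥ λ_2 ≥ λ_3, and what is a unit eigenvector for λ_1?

Step 1 — characteristic polynomial p(λ) = det(λI - Sigma) = λ³ - tr·λ² + c_1·λ - det, where tr = trace, c_1 = sum of the principal 2×2 minors, det = det(Sigma):
  tr = 4 + 4 + 8 = 16,
  c_1 = (4·4 - (1)²) + (4·8 - (2)²) + (4·8 - (2)²) = 15 + 28 + 28 = 71,
  det = 4·(4·8 - (2)²) - (1)·((1)·8 - (2)·(2)) + (2)·((1)·(2) - 4·(2)) = 4·(28) - (1)·(4) + (2)·(-6) = 96.
  So p(λ) = λ³ - 16λ² + 71λ - 96.
Step 2 — look for an integer root (rational root theorem: any rational root is an integer divisor of 96). Testing λ = 3:
  p(3) = 27 - 144 + 213 - 96 = 0  ✓
  Dividing out (λ - 3): p(λ) = (λ - 3)(λ² - 13λ + 32).
Step 3 — remaining eigenvalues from the quadratic λ² - 13λ + 32 = 0:
  Δ = 13² - 4·32 = 169 - 128 = 41,  λ = (13 ± √41)/2 = (13 ± 6.4031)/2 ≈ 9.7016 or 3.2984.
  Sorted: λ_1 = 9.7016,  λ_2 = 3.2984,  λ_3 = 3  (check: sum = 16 = tr ✓).

Step 4 — unit eigenvector for λ_1 ≈ 9.7016: v spans the null space of (Sigma - λ_1 I), whose rows are
  r_1 = (-5.7016, 1, 2),  r_2 = (1, -5.7016, 2),  r_3 = (2, 2, -1.7016).
  v is orthogonal to every row, so take v ∝ r_1 × r_2 = ((1)·(2) - (2)·(-5.7016), (2)·(1) - (-5.7016)·(2), (-5.7016)·(-5.7016) - (1)·(1)) ≈ (13.4031, 13.4031, 31.5078).
  Let u = (13.4031, 13.4031, 31.5078).
  ||u|| = √((13.4031)² + (13.4031)² + (31.5078)²) = √(1352.0296) ≈ 36.77,  v_1 = u/||u|| ≈ (0.3645, 0.3645, 0.8569) (||v_1|| = 1).

λ_1 = 9.7016,  λ_2 = 3.2984,  λ_3 = 3;  v_1 ≈ (0.3645, 0.3645, 0.8569)


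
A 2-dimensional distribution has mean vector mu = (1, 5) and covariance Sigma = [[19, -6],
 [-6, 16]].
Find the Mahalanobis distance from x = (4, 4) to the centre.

Step 1 — centre the observation: (x - mu) = (3, -1).

Step 2 — invert Sigma. det(Sigma) = 19·16 - (-6)² = 268.
  Sigma^{-1} = (1/det) · [[d, -b], [-b, a]] = [[0.0597, 0.0224],
 [0.0224, 0.0709]].

Step 3 — form the quadratic (x - mu)^T · Sigma^{-1} · (x - mu):
  Sigma^{-1} · (x - mu) = (0.1567, -0.0037).
  (x - mu)^T · [Sigma^{-1} · (x - mu)] = (3)·(0.1567) + (-1)·(-0.0037) = 0.4739.

Step 4 — take square root: d = √(0.4739) ≈ 0.6884.

d(x, mu) = √(0.4739) ≈ 0.6884


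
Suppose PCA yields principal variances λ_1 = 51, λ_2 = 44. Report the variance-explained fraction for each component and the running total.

Step 1 — total variance = trace(Sigma) = Σ λ_i = 51 + 44 = 95.

Step 2 — fraction explained by component i = λ_i / Σ λ:
  PC1: 51/95 = 0.5368
  PC2: 44/95 = 0.4632

Step 3 — cumulative fraction after k components = (λ_1 + ... + λ_k) / Σ λ:
  k = 1: 51/95 = 0.5368
  k = 2: (51 + 44)/95 = 95/95 = 1

Summary (fraction, with percent):

explained: PC1 0.5368 (53.68%), PC2 0.4632 (46.32%);  cumulative: 0.5368, 1


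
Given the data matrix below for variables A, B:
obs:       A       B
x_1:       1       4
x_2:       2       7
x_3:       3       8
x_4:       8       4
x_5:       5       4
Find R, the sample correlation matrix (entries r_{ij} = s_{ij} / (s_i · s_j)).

Step 1 — column means:
  mean(A) = (1 + 2 + 3 + 8 + 5) / 5 = 19/5 = 3.8
  mean(B) = (4 + 7 + 8 + 4 + 4) / 5 = 27/5 = 5.4

Step 2 — sample variances and covariances s[i,j] = (1/(n-1)) · Σ_k (x_{k,i} - mean_i) · (x_{k,j} - mean_j), with n-1 = 4:
  s[A,A] = ((-2.8)·(-2.8) + (-1.8)·(-1.8) + (-0.8)·(-0.8) + (4.2)·(4.2) + (1.2)·(1.2)) / 4 = 30.8/4 = 7.7
  s[A,B] = ((-2.8)·(-1.4) + (-1.8)·(1.6) + (-0.8)·(2.6) + (4.2)·(-1.4) + (1.2)·(-1.4)) / 4 = -8.6/4 = -2.15
  s[B,B] = ((-1.4)·(-1.4) + (1.6)·(1.6) + (2.6)·(2.6) + (-1.4)·(-1.4) + (-1.4)·(-1.4)) / 4 = 15.2/4 = 3.8
  Sample standard deviations s_i = √(s[i,i]):
  s(A) = √(7.7) = 2.7749
  s(B) = √(3.8) = 1.9494

Step 3 — r_{ij} = s_{ij} / (s_i · s_j):
  r[A,A] = 1 (diagonal).
  r[A,B] = -2.15 / (2.7749 · 1.9494) = -2.15 / 5.4093 = -0.3975
  r[B,B] = 1 (diagonal).

R is symmetric with unit diagonal. Assembling:

R = [[1, -0.3975],
 [-0.3975, 1]]


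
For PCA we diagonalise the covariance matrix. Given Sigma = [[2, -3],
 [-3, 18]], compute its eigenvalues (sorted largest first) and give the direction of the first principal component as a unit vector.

Step 1 — characteristic polynomial of 2×2 Sigma:
  det(Sigma - λI) = λ² - trace · λ + det = 0.
  trace = 2 + 18 = 20, det = 2·18 - (-3)² = 27.
Step 2 — discriminant:
  Δ = trace² - 4·det = 400 - 108 = 292.
Step 3 — eigenvalues:
  λ = (trace ± √Δ)/2 = (20 ± 17.088)/2,
  λ_1 = 18.544,  λ_2 = 1.456.

Step 4 — unit eigenvector for λ_1: solve (Sigma - λ_1 I)v = 0. First row:
  (2 - 18.544)·v_x + (-3)·v_y = 0, i.e. (-16.544)·v_x + (-3)·v_y = 0,
  so v ∝ (b, λ_1 - a) = (-3, 16.544); multiply by -1 so the first entry is positive: u = (3, -16.544).
  ||u|| = √((3)² + (-16.544)²) = √(282.7041) ≈ 16.8138,
  v_1 = u/||u|| ≈ (0.1784, -0.984) (||v_1|| = 1).

λ_1 = 18.544,  λ_2 = 1.456;  v_1 ≈ (0.1784, -0.984)


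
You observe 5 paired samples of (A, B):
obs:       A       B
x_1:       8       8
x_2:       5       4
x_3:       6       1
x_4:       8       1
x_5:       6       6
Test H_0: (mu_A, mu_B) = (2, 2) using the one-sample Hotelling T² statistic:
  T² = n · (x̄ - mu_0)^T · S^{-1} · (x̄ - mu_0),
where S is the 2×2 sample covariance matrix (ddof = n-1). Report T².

Step 1 — sample mean vector:
  mean(A) = (8 + 5 + 6 + 8 + 6) / 5 = 33/5 = 6.6
  mean(B) = (8 + 4 + 1 + 1 + 6) / 5 = 20/5 = 4
  x̄ = (6.6, 4),  deviation x̄ - mu_0 = (6.6, 4) - (2, 2) = (4.6, 2).

Step 2 — sample covariance matrix, S[i,j] = (1/(n-1)) · Σ_k (x_{k,i} - mean_i) · (x_{k,j} - mean_j), divisor n-1 = 4:
  S[A,A] = ((1.4)·(1.4) + (-1.6)·(-1.6) + (-0.6)·(-0.6) + (1.4)·(1.4) + (-0.6)·(-0.6)) / 4 = 7.2/4 = 1.8
  S[A,B] = ((1.4)·(4) + (-1.6)·(0) + (-0.6)·(-3) + (1.4)·(-3) + (-0.6)·(2)) / 4 = 2/4 = 0.5
  S[B,B] = ((4)·(4) + (0)·(0) + (-3)·(-3) + (-3)·(-3) + (2)·(2)) / 4 = 38/4 = 9.5
  S = [[1.8, 0.5],
 [0.5, 9.5]].

Step 3 — invert S. det(S) = 1.8·9.5 - (0.5)² = 16.85.
  S^{-1} = (1/det) · [[d, -b], [-b, a]] = [[0.5638, -0.0297],
 [-0.0297, 0.1068]].

Step 4 — quadratic form (x̄ - mu_0)^T · S^{-1} · (x̄ - mu_0):
  S^{-1} · (x̄ - mu_0) = (2.5341, 0.0772),
  (x̄ - mu_0)^T · [...] = (4.6)·(2.5341) + (2)·(0.0772) = 11.8113.

Step 5 — scale by n: T² = 5 · 11.8113 = 59.0564.

T² ≈ 59.0564


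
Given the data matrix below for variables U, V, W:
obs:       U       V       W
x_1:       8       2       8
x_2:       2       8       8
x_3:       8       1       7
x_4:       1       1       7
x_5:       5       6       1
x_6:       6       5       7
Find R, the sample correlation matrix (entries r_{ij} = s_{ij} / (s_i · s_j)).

Step 1 — column means:
  mean(U) = (8 + 2 + 8 + 1 + 5 + 6) / 6 = 30/6 = 5
  mean(V) = (2 + 8 + 1 + 1 + 6 + 5) / 6 = 23/6 = 3.8333
  mean(W) = (8 + 8 + 7 + 7 + 1 + 7) / 6 = 38/6 = 6.3333

Step 2 — sample variances and covariances s[i,j] = (1/(n-1)) · Σ_k (x_{k,i} - mean_i) · (x_{k,j} - mean_j), with n-1 = 5:
  s[U,U] = ((3)·(3) + (-3)·(-3) + (3)·(3) + (-4)·(-4) + (0)·(0) + (1)·(1)) / 5 = 44/5 = 8.8
  s[U,V] = ((3)·(-1.8333) + (-3)·(4.1667) + (3)·(-2.8333) + (-4)·(-2.8333) + (0)·(2.1667) + (1)·(1.1667)) / 5 = -14/5 = -2.8
  s[U,W] = ((3)·(1.6667) + (-3)·(1.6667) + (3)·(0.6667) + (-4)·(0.6667) + (0)·(-5.3333) + (1)·(0.6667)) / 5 = 0/5 = 0
  s[V,V] = ((-1.8333)·(-1.8333) + (4.1667)·(4.1667) + (-2.8333)·(-2.8333) + (-2.8333)·(-2.8333) + (2.1667)·(2.1667) + (1.1667)·(1.1667)) / 5 = 42.8333/5 = 8.5667
  s[V,W] = ((-1.8333)·(1.6667) + (4.1667)·(1.6667) + (-2.8333)·(0.6667) + (-2.8333)·(0.6667) + (2.1667)·(-5.3333) + (1.1667)·(0.6667)) / 5 = -10.6667/5 = -2.1333
  s[W,W] = ((1.6667)·(1.6667) + (1.6667)·(1.6667) + (0.6667)·(0.6667) + (0.6667)·(0.6667) + (-5.3333)·(-5.3333) + (0.6667)·(0.6667)) / 5 = 35.3333/5 = 7.0667
  Sample standard deviations s_i = √(s[i,i]):
  s(U) = √(8.8) = 2.9665
  s(V) = √(8.5667) = 2.9269
  s(W) = √(7.0667) = 2.6583

Step 3 — r_{ij} = s_{ij} / (s_i · s_j):
  r[U,U] = 1 (diagonal).
  r[U,V] = -2.8 / (2.9665 · 2.9269) = -2.8 / 8.6825 = -0.3225
  r[U,W] = 0 / (2.9665 · 2.6583) = 0 / 7.8859 = 0
  r[V,V] = 1 (diagonal).
  r[V,W] = -2.1333 / (2.9269 · 2.6583) = -2.1333 / 7.7806 = -0.2742
  r[W,W] = 1 (diagonal).

R is symmetric with unit diagonal. Assembling:

R = [[1, -0.3225, 0],
 [-0.3225, 1, -0.2742],
 [0, -0.2742, 1]]


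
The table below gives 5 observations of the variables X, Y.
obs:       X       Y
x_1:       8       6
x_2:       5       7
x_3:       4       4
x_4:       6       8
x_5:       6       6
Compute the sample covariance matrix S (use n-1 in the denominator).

Step 1 — column means:
  mean(X) = (8 + 5 + 4 + 6 + 6) / 5 = 29/5 = 5.8
  mean(Y) = (6 + 7 + 4 + 8 + 6) / 5 = 31/5 = 6.2

Step 2 — sample covariance S[i,j] = (1/(n-1)) · Σ_k (x_{k,i} - mean_i) · (x_{k,j} - mean_j), with n-1 = 4.
  S[X,X] = ((2.2)·(2.2) + (-0.8)·(-0.8) + (-1.8)·(-1.8) + (0.2)·(0.2) + (0.2)·(0.2)) / 4 = 8.8/4 = 2.2
  S[X,Y] = ((2.2)·(-0.2) + (-0.8)·(0.8) + (-1.8)·(-2.2) + (0.2)·(1.8) + (0.2)·(-0.2)) / 4 = 3.2/4 = 0.8
  S[Y,Y] = ((-0.2)·(-0.2) + (0.8)·(0.8) + (-2.2)·(-2.2) + (1.8)·(1.8) + (-0.2)·(-0.2)) / 4 = 8.8/4 = 2.2

S is symmetric (S[j,i] = S[i,j]). Assembling:

S = [[2.2, 0.8],
 [0.8, 2.2]]


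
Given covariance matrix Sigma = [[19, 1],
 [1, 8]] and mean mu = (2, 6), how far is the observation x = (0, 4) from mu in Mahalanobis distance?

Step 1 — centre the observation: (x - mu) = (-2, -2).

Step 2 — invert Sigma. det(Sigma) = 19·8 - (1)² = 151.
  Sigma^{-1} = (1/det) · [[d, -b], [-b, a]] = [[0.053, -0.0066],
 [-0.0066, 0.1258]].

Step 3 — form the quadratic (x - mu)^T · Sigma^{-1} · (x - mu):
  Sigma^{-1} · (x - mu) = (-0.0927, -0.2384).
  (x - mu)^T · [Sigma^{-1} · (x - mu)] = (-2)·(-0.0927) + (-2)·(-0.2384) = 0.6623.

Step 4 — take square root: d = √(0.6623) ≈ 0.8138.

d(x, mu) = √(0.6623) ≈ 0.8138


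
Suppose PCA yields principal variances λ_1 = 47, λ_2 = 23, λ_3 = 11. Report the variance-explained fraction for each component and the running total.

Step 1 — total variance = trace(Sigma) = Σ λ_i = 47 + 23 + 11 = 81.

Step 2 — fraction explained by component i = λ_i / Σ λ:
  PC1: 47/81 = 0.5802
  PC2: 23/81 = 0.284
  PC3: 11/81 = 0.1358

Step 3 — cumulative fraction after k components = (λ_1 + ... + λ_k) / Σ λ:
  k = 1: 47/81 = 0.5802
  k = 2: (47 + 23)/81 = 70/81 = 0.8642
  k = 3: (47 + 23 + 11)/81 = 81/81 = 1

Summary (fraction, with percent):

explained: PC1 0.5802 (58.02%), PC2 0.284 (28.4%), PC3 0.1358 (13.58%);  cumulative: 0.5802, 0.8642, 1


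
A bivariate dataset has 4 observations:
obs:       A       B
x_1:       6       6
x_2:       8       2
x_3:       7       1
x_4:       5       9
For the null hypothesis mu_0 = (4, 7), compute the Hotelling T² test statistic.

Step 1 — sample mean vector:
  mean(A) = (6 + 8 + 7 + 5) / 4 = 26/4 = 6.5
  mean(B) = (6 + 2 + 1 + 9) / 4 = 18/4 = 4.5
  x̄ = (6.5, 4.5),  deviation x̄ - mu_0 = (6.5, 4.5) - (4, 7) = (2.5, -2.5).

Step 2 — sample covariance matrix, S[i,j] = (1/(n-1)) · Σ_k (x_{k,i} - mean_i) · (x_{k,j} - mean_j), divisor n-1 = 3:
  S[A,A] = ((-0.5)·(-0.5) + (1.5)·(1.5) + (0.5)·(0.5) + (-1.5)·(-1.5)) / 3 = 5/3 = 1.6667
  S[A,B] = ((-0.5)·(1.5) + (1.5)·(-2.5) + (0.5)·(-3.5) + (-1.5)·(4.5)) / 3 = -13/3 = -4.3333
  S[B,B] = ((1.5)·(1.5) + (-2.5)·(-2.5) + (-3.5)·(-3.5) + (4.5)·(4.5)) / 3 = 41/3 = 13.6667
  S = [[1.6667, -4.3333],
 [-4.3333, 13.6667]].

Step 3 — invert S. det(S) = 1.6667·13.6667 - (-4.3333)² = 4.
  S^{-1} = (1/det) · [[d, -b], [-b, a]] = [[3.4167, 1.0833],
 [1.0833, 0.4167]].

Step 4 — quadratic form (x̄ - mu_0)^T · S^{-1} · (x̄ - mu_0):
  S^{-1} · (x̄ - mu_0) = (5.8333, 1.6667),
  (x̄ - mu_0)^T · [...] = (2.5)·(5.8333) + (-2.5)·(1.6667) = 10.4167.

Step 5 — scale by n: T² = 4 · 10.4167 = 41.6667.

T² ≈ 41.6667


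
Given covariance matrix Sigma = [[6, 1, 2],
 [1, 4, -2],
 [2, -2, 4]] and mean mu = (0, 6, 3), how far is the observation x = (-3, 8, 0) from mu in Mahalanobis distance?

Step 1 — centre the observation: (x - mu) = (-3, 2, -3).

Step 2 — invert Sigma (cofactor / det for 3×3, or solve directly):
  Sigma^{-1} = [[0.2727, -0.1818, -0.2273],
 [-0.1818, 0.4545, 0.3182],
 [-0.2273, 0.3182, 0.5227]].

Step 3 — form the quadratic (x - mu)^T · Sigma^{-1} · (x - mu):
  Sigma^{-1} · (x - mu) = (-0.5, 0.5, -0.25).
  (x - mu)^T · [Sigma^{-1} · (x - mu)] = (-3)·(-0.5) + (2)·(0.5) + (-3)·(-0.25) = 3.25.

Step 4 — take square root: d = √(3.25) ≈ 1.8028.

d(x, mu) = √(3.25) ≈ 1.8028


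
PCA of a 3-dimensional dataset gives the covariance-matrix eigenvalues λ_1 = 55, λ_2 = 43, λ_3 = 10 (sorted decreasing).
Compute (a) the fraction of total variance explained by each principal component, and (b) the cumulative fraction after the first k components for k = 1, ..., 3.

Step 1 — total variance = trace(Sigma) = Σ λ_i = 55 + 43 + 10 = 108.

Step 2 — fraction explained by component i = λ_i / Σ λ:
  PC1: 55/108 = 0.5093
  PC2: 43/108 = 0.3981
  PC3: 10/108 = 0.0926

Step 3 — cumulative fraction after k components = (λ_1 + ... + λ_k) / Σ λ:
  k = 1: 55/108 = 0.5093
  k = 2: (55 + 43)/108 = 98/108 = 0.9074
  k = 3: (55 + 43 + 10)/108 = 108/108 = 1

Summary (fraction, with percent):

explained: PC1 0.5093 (50.93%), PC2 0.3981 (39.81%), PC3 0.0926 (9.26%);  cumulative: 0.5093, 0.9074, 1


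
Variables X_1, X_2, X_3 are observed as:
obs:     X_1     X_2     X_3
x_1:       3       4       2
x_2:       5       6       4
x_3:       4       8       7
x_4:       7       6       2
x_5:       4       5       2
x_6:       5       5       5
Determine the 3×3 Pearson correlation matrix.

Step 1 — column means:
  mean(X_1) = (3 + 5 + 4 + 7 + 4 + 5) / 6 = 28/6 = 4.6667
  mean(X_2) = (4 + 6 + 8 + 6 + 5 + 5) / 6 = 34/6 = 5.6667
  mean(X_3) = (2 + 4 + 7 + 2 + 2 + 5) / 6 = 22/6 = 3.6667

Step 2 — sample variances and covariances s[i,j] = (1/(n-1)) · Σ_k (x_{k,i} - mean_i) · (x_{k,j} - mean_j), with n-1 = 5:
  s[X_1,X_1] = ((-1.6667)·(-1.6667) + (0.3333)·(0.3333) + (-0.6667)·(-0.6667) + (2.3333)·(2.3333) + (-0.6667)·(-0.6667) + (0.3333)·(0.3333)) / 5 = 9.3333/5 = 1.8667
  s[X_1,X_2] = ((-1.6667)·(-1.6667) + (0.3333)·(0.3333) + (-0.6667)·(2.3333) + (2.3333)·(0.3333) + (-0.6667)·(-0.6667) + (0.3333)·(-0.6667)) / 5 = 2.3333/5 = 0.4667
  s[X_1,X_3] = ((-1.6667)·(-1.6667) + (0.3333)·(0.3333) + (-0.6667)·(3.3333) + (2.3333)·(-1.6667) + (-0.6667)·(-1.6667) + (0.3333)·(1.3333)) / 5 = -1.6667/5 = -0.3333
  s[X_2,X_2] = ((-1.6667)·(-1.6667) + (0.3333)·(0.3333) + (2.3333)·(2.3333) + (0.3333)·(0.3333) + (-0.6667)·(-0.6667) + (-0.6667)·(-0.6667)) / 5 = 9.3333/5 = 1.8667
  s[X_2,X_3] = ((-1.6667)·(-1.6667) + (0.3333)·(0.3333) + (2.3333)·(3.3333) + (0.3333)·(-1.6667) + (-0.6667)·(-1.6667) + (-0.6667)·(1.3333)) / 5 = 10.3333/5 = 2.0667
  s[X_3,X_3] = ((-1.6667)·(-1.6667) + (0.3333)·(0.3333) + (3.3333)·(3.3333) + (-1.6667)·(-1.6667) + (-1.6667)·(-1.6667) + (1.3333)·(1.3333)) / 5 = 21.3333/5 = 4.2667
  Sample standard deviations s_i = √(s[i,i]):
  s(X_1) = √(1.8667) = 1.3663
  s(X_2) = √(1.8667) = 1.3663
  s(X_3) = √(4.2667) = 2.0656

Step 3 — r_{ij} = s_{ij} / (s_i · s_j):
  r[X_1,X_1] = 1 (diagonal).
  r[X_1,X_2] = 0.4667 / (1.3663 · 1.3663) = 0.4667 / 1.8667 = 0.25
  r[X_1,X_3] = -0.3333 / (1.3663 · 2.0656) = -0.3333 / 2.8221 = -0.1181
  r[X_2,X_2] = 1 (diagonal).
  r[X_2,X_3] = 2.0667 / (1.3663 · 2.0656) = 2.0667 / 2.8221 = 0.7323
  r[X_3,X_3] = 1 (diagonal).

R is symmetric with unit diagonal. Assembling:

R = [[1, 0.25, -0.1181],
 [0.25, 1, 0.7323],
 [-0.1181, 0.7323, 1]]


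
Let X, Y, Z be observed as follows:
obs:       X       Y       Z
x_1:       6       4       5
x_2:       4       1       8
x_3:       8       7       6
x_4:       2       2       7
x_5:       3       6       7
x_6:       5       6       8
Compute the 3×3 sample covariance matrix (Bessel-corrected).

Step 1 — column means:
  mean(X) = (6 + 4 + 8 + 2 + 3 + 5) / 6 = 28/6 = 4.6667
  mean(Y) = (4 + 1 + 7 + 2 + 6 + 6) / 6 = 26/6 = 4.3333
  mean(Z) = (5 + 8 + 6 + 7 + 7 + 8) / 6 = 41/6 = 6.8333

Step 2 — sample covariance S[i,j] = (1/(n-1)) · Σ_k (x_{k,i} - mean_i) · (x_{k,j} - mean_j), with n-1 = 5.
  S[X,X] = ((1.3333)·(1.3333) + (-0.6667)·(-0.6667) + (3.3333)·(3.3333) + (-2.6667)·(-2.6667) + (-1.6667)·(-1.6667) + (0.3333)·(0.3333)) / 5 = 23.3333/5 = 4.6667
  S[X,Y] = ((1.3333)·(-0.3333) + (-0.6667)·(-3.3333) + (3.3333)·(2.6667) + (-2.6667)·(-2.3333) + (-1.6667)·(1.6667) + (0.3333)·(1.6667)) / 5 = 14.6667/5 = 2.9333
  S[X,Z] = ((1.3333)·(-1.8333) + (-0.6667)·(1.1667) + (3.3333)·(-0.8333) + (-2.6667)·(0.1667) + (-1.6667)·(0.1667) + (0.3333)·(1.1667)) / 5 = -6.3333/5 = -1.2667
  S[Y,Y] = ((-0.3333)·(-0.3333) + (-3.3333)·(-3.3333) + (2.6667)·(2.6667) + (-2.3333)·(-2.3333) + (1.6667)·(1.6667) + (1.6667)·(1.6667)) / 5 = 29.3333/5 = 5.8667
  S[Y,Z] = ((-0.3333)·(-1.8333) + (-3.3333)·(1.1667) + (2.6667)·(-0.8333) + (-2.3333)·(0.1667) + (1.6667)·(0.1667) + (1.6667)·(1.1667)) / 5 = -3.6667/5 = -0.7333
  S[Z,Z] = ((-1.8333)·(-1.8333) + (1.1667)·(1.1667) + (-0.8333)·(-0.8333) + (0.1667)·(0.1667) + (0.1667)·(0.1667) + (1.1667)·(1.1667)) / 5 = 6.8333/5 = 1.3667

S is symmetric (S[j,i] = S[i,j]). Assembling:

S = [[4.6667, 2.9333, -1.2667],
 [2.9333, 5.8667, -0.7333],
 [-1.2667, -0.7333, 1.3667]]


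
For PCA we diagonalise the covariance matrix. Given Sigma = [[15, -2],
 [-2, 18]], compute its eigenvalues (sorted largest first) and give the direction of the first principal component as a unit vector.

Step 1 — characteristic polynomial of 2×2 Sigma:
  det(Sigma - λI) = λ² - trace · λ + det = 0.
  trace = 15 + 18 = 33, det = 15·18 - (-2)² = 266.
Step 2 — discriminant:
  Δ = trace² - 4·det = 1089 - 1064 = 25.
Step 3 — eigenvalues:
  λ = (trace ± √Δ)/2 = (33 ± 5)/2,
  λ_1 = 19,  λ_2 = 14.

Step 4 — unit eigenvector for λ_1: solve (Sigma - λ_1 I)v = 0. First row:
  (15 - 19)·v_x + (-2)·v_y = 0, i.e. (-4)·v_x + (-2)·v_y = 0,
  so v ∝ (b, λ_1 - a) = (-2, 4); multiply by -1 so the first entry is positive: u = (2, -4).
  ||u|| = √((2)² + (-4)²) = √(20) ≈ 4.4721,
  v_1 = u/||u|| ≈ (0.4472, -0.8944) (||v_1|| = 1).

λ_1 = 19,  λ_2 = 14;  v_1 ≈ (0.4472, -0.8944)


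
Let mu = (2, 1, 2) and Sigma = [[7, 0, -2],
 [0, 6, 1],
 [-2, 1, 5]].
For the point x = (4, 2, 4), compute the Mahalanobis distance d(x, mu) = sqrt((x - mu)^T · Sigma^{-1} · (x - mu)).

Step 1 — centre the observation: (x - mu) = (2, 1, 2).

Step 2 — invert Sigma (cofactor / det for 3×3, or solve directly):
  Sigma^{-1} = [[0.162, -0.0112, 0.067],
 [-0.0112, 0.1732, -0.0391],
 [0.067, -0.0391, 0.2346]].

Step 3 — form the quadratic (x - mu)^T · Sigma^{-1} · (x - mu):
  Sigma^{-1} · (x - mu) = (0.4469, 0.0726, 0.5642).
  (x - mu)^T · [Sigma^{-1} · (x - mu)] = (2)·(0.4469) + (1)·(0.0726) + (2)·(0.5642) = 2.095.

Step 4 — take square root: d = √(2.095) ≈ 1.4474.

d(x, mu) = √(2.095) ≈ 1.4474


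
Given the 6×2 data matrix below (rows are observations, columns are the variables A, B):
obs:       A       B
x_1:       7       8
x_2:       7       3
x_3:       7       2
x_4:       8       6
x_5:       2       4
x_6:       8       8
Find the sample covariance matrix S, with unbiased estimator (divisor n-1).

Step 1 — column means:
  mean(A) = (7 + 7 + 7 + 8 + 2 + 8) / 6 = 39/6 = 6.5
  mean(B) = (8 + 3 + 2 + 6 + 4 + 8) / 6 = 31/6 = 5.1667

Step 2 — sample covariance S[i,j] = (1/(n-1)) · Σ_k (x_{k,i} - mean_i) · (x_{k,j} - mean_j), with n-1 = 5.
  S[A,A] = ((0.5)·(0.5) + (0.5)·(0.5) + (0.5)·(0.5) + (1.5)·(1.5) + (-4.5)·(-4.5) + (1.5)·(1.5)) / 5 = 25.5/5 = 5.1
  S[A,B] = ((0.5)·(2.8333) + (0.5)·(-2.1667) + (0.5)·(-3.1667) + (1.5)·(0.8333) + (-4.5)·(-1.1667) + (1.5)·(2.8333)) / 5 = 9.5/5 = 1.9
  S[B,B] = ((2.8333)·(2.8333) + (-2.1667)·(-2.1667) + (-3.1667)·(-3.1667) + (0.8333)·(0.8333) + (-1.1667)·(-1.1667) + (2.8333)·(2.8333)) / 5 = 32.8333/5 = 6.5667

S is symmetric (S[j,i] = S[i,j]). Assembling:

S = [[5.1, 1.9],
 [1.9, 6.5667]]


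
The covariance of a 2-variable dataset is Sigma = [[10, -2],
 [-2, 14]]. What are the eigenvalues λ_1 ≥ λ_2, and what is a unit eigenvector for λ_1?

Step 1 — characteristic polynomial of 2×2 Sigma:
  det(Sigma - λI) = λ² - trace · λ + det = 0.
  trace = 10 + 14 = 24, det = 10·14 - (-2)² = 136.
Step 2 — discriminant:
  Δ = trace² - 4·det = 576 - 544 = 32.
Step 3 — eigenvalues:
  λ = (trace ± √Δ)/2 = (24 ± 5.6569)/2,
  λ_1 = 14.8284,  λ_2 = 9.1716.

Step 4 — unit eigenvector for λ_1: solve (Sigma - λ_1 I)v = 0. First row:
  (10 - 14.8284)·v_x + (-2)·v_y = 0, i.e. (-4.8284)·v_x + (-2)·v_y = 0,
  so v ∝ (b, λ_1 - a) = (-2, 4.8284); multiply by -1 so the first entry is positive: u = (2, -4.8284).
  ||u|| = √((2)² + (-4.8284)²) = √(27.3137) ≈ 5.2263,
  v_1 = u/||u|| ≈ (0.3827, -0.9239) (||v_1|| = 1).

λ_1 = 14.8284,  λ_2 = 9.1716;  v_1 ≈ (0.3827, -0.9239)
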